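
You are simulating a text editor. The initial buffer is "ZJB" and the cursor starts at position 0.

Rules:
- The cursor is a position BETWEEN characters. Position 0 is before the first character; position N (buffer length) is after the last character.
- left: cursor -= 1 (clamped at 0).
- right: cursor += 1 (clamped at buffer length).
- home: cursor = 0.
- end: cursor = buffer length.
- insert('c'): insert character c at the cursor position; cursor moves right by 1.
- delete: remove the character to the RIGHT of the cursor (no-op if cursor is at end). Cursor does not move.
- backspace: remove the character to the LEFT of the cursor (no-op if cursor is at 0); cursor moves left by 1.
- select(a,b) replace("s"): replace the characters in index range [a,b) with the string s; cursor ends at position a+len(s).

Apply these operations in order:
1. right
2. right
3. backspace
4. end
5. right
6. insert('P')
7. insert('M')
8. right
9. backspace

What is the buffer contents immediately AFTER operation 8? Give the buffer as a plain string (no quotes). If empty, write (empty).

Answer: ZBPM

Derivation:
After op 1 (right): buf='ZJB' cursor=1
After op 2 (right): buf='ZJB' cursor=2
After op 3 (backspace): buf='ZB' cursor=1
After op 4 (end): buf='ZB' cursor=2
After op 5 (right): buf='ZB' cursor=2
After op 6 (insert('P')): buf='ZBP' cursor=3
After op 7 (insert('M')): buf='ZBPM' cursor=4
After op 8 (right): buf='ZBPM' cursor=4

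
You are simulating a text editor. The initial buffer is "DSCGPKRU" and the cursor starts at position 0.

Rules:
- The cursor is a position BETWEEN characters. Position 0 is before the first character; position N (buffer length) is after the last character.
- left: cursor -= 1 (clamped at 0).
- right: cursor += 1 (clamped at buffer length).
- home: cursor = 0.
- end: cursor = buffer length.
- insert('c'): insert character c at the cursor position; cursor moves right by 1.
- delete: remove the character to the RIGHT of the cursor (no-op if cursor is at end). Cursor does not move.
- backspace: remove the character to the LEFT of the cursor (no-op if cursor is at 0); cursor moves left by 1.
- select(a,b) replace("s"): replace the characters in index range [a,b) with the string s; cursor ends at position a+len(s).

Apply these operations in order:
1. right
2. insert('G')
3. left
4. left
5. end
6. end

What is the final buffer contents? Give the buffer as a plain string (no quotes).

Answer: DGSCGPKRU

Derivation:
After op 1 (right): buf='DSCGPKRU' cursor=1
After op 2 (insert('G')): buf='DGSCGPKRU' cursor=2
After op 3 (left): buf='DGSCGPKRU' cursor=1
After op 4 (left): buf='DGSCGPKRU' cursor=0
After op 5 (end): buf='DGSCGPKRU' cursor=9
After op 6 (end): buf='DGSCGPKRU' cursor=9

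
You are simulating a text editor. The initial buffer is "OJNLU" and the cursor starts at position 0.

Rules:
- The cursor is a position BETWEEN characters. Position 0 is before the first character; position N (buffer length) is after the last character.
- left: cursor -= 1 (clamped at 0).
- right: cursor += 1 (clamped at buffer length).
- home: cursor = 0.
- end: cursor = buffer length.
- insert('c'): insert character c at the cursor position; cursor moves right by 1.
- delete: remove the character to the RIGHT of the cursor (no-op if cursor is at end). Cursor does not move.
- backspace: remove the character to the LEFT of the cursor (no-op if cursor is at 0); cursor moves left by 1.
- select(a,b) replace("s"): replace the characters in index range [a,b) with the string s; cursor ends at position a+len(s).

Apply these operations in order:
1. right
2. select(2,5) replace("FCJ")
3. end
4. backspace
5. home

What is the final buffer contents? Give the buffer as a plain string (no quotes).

Answer: OJFC

Derivation:
After op 1 (right): buf='OJNLU' cursor=1
After op 2 (select(2,5) replace("FCJ")): buf='OJFCJ' cursor=5
After op 3 (end): buf='OJFCJ' cursor=5
After op 4 (backspace): buf='OJFC' cursor=4
After op 5 (home): buf='OJFC' cursor=0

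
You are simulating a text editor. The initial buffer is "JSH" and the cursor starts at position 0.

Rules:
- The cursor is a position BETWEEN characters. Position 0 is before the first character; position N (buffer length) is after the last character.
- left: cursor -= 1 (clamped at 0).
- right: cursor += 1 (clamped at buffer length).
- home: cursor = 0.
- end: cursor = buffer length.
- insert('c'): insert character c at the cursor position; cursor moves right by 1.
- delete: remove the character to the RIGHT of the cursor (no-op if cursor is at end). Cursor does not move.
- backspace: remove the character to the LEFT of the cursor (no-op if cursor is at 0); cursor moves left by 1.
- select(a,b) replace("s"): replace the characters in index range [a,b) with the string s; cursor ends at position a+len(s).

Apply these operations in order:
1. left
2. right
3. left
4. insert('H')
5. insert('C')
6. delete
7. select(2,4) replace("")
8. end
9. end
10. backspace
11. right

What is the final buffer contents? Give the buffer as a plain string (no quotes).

Answer: H

Derivation:
After op 1 (left): buf='JSH' cursor=0
After op 2 (right): buf='JSH' cursor=1
After op 3 (left): buf='JSH' cursor=0
After op 4 (insert('H')): buf='HJSH' cursor=1
After op 5 (insert('C')): buf='HCJSH' cursor=2
After op 6 (delete): buf='HCSH' cursor=2
After op 7 (select(2,4) replace("")): buf='HC' cursor=2
After op 8 (end): buf='HC' cursor=2
After op 9 (end): buf='HC' cursor=2
After op 10 (backspace): buf='H' cursor=1
After op 11 (right): buf='H' cursor=1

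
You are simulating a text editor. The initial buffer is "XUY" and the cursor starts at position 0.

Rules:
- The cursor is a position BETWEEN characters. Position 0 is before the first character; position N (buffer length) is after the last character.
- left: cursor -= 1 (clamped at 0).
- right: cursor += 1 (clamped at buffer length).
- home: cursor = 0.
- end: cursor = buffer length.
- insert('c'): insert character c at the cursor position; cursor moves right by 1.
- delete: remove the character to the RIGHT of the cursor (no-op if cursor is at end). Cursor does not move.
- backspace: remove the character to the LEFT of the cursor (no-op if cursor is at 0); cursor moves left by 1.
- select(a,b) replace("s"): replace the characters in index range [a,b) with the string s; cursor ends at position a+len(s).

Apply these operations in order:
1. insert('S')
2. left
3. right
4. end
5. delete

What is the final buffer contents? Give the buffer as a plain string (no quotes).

Answer: SXUY

Derivation:
After op 1 (insert('S')): buf='SXUY' cursor=1
After op 2 (left): buf='SXUY' cursor=0
After op 3 (right): buf='SXUY' cursor=1
After op 4 (end): buf='SXUY' cursor=4
After op 5 (delete): buf='SXUY' cursor=4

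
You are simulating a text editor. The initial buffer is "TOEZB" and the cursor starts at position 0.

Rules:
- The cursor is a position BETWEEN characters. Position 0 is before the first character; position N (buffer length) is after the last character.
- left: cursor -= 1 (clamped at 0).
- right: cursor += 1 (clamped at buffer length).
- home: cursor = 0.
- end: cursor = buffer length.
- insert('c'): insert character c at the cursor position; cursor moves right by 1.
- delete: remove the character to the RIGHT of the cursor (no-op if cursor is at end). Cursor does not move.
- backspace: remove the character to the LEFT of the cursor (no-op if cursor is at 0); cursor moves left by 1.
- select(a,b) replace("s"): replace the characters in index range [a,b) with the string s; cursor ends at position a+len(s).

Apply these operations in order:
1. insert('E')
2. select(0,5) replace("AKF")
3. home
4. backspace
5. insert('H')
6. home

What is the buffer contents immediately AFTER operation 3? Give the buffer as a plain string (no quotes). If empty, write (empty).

Answer: AKFB

Derivation:
After op 1 (insert('E')): buf='ETOEZB' cursor=1
After op 2 (select(0,5) replace("AKF")): buf='AKFB' cursor=3
After op 3 (home): buf='AKFB' cursor=0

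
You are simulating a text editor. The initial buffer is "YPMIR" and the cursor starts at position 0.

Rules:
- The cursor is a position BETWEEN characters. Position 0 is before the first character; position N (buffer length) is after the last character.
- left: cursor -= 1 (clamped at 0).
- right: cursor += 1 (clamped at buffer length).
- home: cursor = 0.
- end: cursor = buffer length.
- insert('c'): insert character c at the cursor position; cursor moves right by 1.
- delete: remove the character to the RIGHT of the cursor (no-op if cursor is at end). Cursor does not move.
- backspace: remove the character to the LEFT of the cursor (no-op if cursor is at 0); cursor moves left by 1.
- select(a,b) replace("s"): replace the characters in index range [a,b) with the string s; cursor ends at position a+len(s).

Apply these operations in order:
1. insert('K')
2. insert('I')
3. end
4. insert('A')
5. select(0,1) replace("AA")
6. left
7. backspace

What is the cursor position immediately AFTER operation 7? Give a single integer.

Answer: 0

Derivation:
After op 1 (insert('K')): buf='KYPMIR' cursor=1
After op 2 (insert('I')): buf='KIYPMIR' cursor=2
After op 3 (end): buf='KIYPMIR' cursor=7
After op 4 (insert('A')): buf='KIYPMIRA' cursor=8
After op 5 (select(0,1) replace("AA")): buf='AAIYPMIRA' cursor=2
After op 6 (left): buf='AAIYPMIRA' cursor=1
After op 7 (backspace): buf='AIYPMIRA' cursor=0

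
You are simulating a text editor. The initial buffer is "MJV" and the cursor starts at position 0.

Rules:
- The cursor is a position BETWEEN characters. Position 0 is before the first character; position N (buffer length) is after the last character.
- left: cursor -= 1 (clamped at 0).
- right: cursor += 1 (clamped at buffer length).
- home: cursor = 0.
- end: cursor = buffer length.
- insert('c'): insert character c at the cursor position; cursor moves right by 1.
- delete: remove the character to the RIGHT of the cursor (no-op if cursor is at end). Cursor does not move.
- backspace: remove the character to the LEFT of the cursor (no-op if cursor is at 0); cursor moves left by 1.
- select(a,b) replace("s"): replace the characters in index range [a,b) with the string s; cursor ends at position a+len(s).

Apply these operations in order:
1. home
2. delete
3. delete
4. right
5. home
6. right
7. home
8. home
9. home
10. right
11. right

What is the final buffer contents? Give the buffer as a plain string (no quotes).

After op 1 (home): buf='MJV' cursor=0
After op 2 (delete): buf='JV' cursor=0
After op 3 (delete): buf='V' cursor=0
After op 4 (right): buf='V' cursor=1
After op 5 (home): buf='V' cursor=0
After op 6 (right): buf='V' cursor=1
After op 7 (home): buf='V' cursor=0
After op 8 (home): buf='V' cursor=0
After op 9 (home): buf='V' cursor=0
After op 10 (right): buf='V' cursor=1
After op 11 (right): buf='V' cursor=1

Answer: V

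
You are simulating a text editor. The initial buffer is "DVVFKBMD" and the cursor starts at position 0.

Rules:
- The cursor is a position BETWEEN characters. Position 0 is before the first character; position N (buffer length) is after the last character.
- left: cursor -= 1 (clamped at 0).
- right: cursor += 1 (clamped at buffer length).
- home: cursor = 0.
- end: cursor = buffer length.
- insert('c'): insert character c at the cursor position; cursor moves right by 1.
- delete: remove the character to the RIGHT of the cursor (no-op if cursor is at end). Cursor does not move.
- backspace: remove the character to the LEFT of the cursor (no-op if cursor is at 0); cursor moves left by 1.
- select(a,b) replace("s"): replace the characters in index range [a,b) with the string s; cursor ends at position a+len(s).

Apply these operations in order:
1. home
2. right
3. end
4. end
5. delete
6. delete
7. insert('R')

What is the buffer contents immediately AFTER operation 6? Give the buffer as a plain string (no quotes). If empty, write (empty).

After op 1 (home): buf='DVVFKBMD' cursor=0
After op 2 (right): buf='DVVFKBMD' cursor=1
After op 3 (end): buf='DVVFKBMD' cursor=8
After op 4 (end): buf='DVVFKBMD' cursor=8
After op 5 (delete): buf='DVVFKBMD' cursor=8
After op 6 (delete): buf='DVVFKBMD' cursor=8

Answer: DVVFKBMD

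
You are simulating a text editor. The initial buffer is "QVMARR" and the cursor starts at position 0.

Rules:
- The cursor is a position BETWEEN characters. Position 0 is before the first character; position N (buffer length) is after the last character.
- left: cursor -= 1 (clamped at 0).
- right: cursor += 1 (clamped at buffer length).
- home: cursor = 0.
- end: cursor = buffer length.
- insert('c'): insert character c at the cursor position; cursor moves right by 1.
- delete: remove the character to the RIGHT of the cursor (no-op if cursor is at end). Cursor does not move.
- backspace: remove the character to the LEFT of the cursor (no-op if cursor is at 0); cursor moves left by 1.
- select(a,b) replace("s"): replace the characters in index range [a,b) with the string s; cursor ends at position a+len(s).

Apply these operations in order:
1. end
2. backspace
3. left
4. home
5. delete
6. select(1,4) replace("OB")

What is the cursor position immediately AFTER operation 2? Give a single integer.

After op 1 (end): buf='QVMARR' cursor=6
After op 2 (backspace): buf='QVMAR' cursor=5

Answer: 5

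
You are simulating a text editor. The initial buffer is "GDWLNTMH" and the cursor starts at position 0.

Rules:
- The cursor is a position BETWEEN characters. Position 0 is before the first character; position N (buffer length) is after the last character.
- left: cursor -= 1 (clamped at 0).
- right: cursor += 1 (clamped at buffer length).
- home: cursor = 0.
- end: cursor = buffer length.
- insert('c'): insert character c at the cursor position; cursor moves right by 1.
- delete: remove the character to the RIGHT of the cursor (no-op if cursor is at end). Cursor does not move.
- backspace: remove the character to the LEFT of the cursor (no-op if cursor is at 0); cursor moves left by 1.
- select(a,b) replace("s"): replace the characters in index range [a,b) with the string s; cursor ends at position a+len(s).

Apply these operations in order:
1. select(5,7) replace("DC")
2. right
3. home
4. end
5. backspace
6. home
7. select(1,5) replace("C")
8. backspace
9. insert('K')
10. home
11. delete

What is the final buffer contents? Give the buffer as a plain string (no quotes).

Answer: KDC

Derivation:
After op 1 (select(5,7) replace("DC")): buf='GDWLNDCH' cursor=7
After op 2 (right): buf='GDWLNDCH' cursor=8
After op 3 (home): buf='GDWLNDCH' cursor=0
After op 4 (end): buf='GDWLNDCH' cursor=8
After op 5 (backspace): buf='GDWLNDC' cursor=7
After op 6 (home): buf='GDWLNDC' cursor=0
After op 7 (select(1,5) replace("C")): buf='GCDC' cursor=2
After op 8 (backspace): buf='GDC' cursor=1
After op 9 (insert('K')): buf='GKDC' cursor=2
After op 10 (home): buf='GKDC' cursor=0
After op 11 (delete): buf='KDC' cursor=0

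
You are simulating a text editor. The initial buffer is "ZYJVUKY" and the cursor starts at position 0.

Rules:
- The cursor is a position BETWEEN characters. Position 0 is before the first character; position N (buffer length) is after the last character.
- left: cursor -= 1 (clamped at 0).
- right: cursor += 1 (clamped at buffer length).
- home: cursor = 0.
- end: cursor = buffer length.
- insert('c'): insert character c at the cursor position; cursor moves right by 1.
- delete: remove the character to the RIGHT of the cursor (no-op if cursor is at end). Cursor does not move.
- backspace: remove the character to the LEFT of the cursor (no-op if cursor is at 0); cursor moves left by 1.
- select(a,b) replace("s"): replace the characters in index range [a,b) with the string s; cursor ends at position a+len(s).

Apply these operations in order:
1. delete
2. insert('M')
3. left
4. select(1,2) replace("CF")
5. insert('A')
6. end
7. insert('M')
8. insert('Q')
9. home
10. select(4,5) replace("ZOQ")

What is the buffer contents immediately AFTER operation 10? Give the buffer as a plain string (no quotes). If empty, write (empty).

After op 1 (delete): buf='YJVUKY' cursor=0
After op 2 (insert('M')): buf='MYJVUKY' cursor=1
After op 3 (left): buf='MYJVUKY' cursor=0
After op 4 (select(1,2) replace("CF")): buf='MCFJVUKY' cursor=3
After op 5 (insert('A')): buf='MCFAJVUKY' cursor=4
After op 6 (end): buf='MCFAJVUKY' cursor=9
After op 7 (insert('M')): buf='MCFAJVUKYM' cursor=10
After op 8 (insert('Q')): buf='MCFAJVUKYMQ' cursor=11
After op 9 (home): buf='MCFAJVUKYMQ' cursor=0
After op 10 (select(4,5) replace("ZOQ")): buf='MCFAZOQVUKYMQ' cursor=7

Answer: MCFAZOQVUKYMQ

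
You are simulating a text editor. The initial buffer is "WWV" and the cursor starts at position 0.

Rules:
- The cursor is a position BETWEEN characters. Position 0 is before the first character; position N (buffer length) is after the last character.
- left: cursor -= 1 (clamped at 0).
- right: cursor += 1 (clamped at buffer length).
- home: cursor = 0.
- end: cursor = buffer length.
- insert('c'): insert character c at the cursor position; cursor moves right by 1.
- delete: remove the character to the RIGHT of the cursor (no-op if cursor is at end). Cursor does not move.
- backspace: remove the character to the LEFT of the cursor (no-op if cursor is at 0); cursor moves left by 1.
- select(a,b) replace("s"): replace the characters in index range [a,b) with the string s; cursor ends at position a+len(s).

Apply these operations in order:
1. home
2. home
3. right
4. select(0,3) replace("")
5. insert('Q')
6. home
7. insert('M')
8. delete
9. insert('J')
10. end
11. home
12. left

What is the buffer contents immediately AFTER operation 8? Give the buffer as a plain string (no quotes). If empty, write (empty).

After op 1 (home): buf='WWV' cursor=0
After op 2 (home): buf='WWV' cursor=0
After op 3 (right): buf='WWV' cursor=1
After op 4 (select(0,3) replace("")): buf='(empty)' cursor=0
After op 5 (insert('Q')): buf='Q' cursor=1
After op 6 (home): buf='Q' cursor=0
After op 7 (insert('M')): buf='MQ' cursor=1
After op 8 (delete): buf='M' cursor=1

Answer: M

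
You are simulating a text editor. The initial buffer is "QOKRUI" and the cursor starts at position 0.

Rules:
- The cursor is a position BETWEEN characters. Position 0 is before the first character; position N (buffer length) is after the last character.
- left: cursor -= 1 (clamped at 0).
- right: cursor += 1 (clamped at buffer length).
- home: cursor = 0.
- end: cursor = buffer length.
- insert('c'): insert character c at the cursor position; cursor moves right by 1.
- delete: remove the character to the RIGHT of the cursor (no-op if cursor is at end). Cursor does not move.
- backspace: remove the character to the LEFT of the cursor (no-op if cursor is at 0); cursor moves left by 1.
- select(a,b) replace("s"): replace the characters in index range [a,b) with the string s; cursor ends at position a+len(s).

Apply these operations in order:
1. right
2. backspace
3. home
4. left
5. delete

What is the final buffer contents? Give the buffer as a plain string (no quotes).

After op 1 (right): buf='QOKRUI' cursor=1
After op 2 (backspace): buf='OKRUI' cursor=0
After op 3 (home): buf='OKRUI' cursor=0
After op 4 (left): buf='OKRUI' cursor=0
After op 5 (delete): buf='KRUI' cursor=0

Answer: KRUI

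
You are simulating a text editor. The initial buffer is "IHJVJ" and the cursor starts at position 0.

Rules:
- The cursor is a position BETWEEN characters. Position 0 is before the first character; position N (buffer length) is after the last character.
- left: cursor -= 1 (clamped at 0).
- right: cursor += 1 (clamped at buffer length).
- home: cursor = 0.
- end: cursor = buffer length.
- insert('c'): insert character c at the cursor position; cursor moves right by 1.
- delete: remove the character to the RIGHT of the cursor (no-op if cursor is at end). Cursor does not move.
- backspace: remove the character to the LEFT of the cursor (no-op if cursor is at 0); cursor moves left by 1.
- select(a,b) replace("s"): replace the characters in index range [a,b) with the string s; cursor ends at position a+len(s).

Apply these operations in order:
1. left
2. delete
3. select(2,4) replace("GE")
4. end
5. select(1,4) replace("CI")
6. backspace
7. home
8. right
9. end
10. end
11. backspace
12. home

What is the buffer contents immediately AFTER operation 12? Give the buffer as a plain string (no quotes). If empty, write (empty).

Answer: H

Derivation:
After op 1 (left): buf='IHJVJ' cursor=0
After op 2 (delete): buf='HJVJ' cursor=0
After op 3 (select(2,4) replace("GE")): buf='HJGE' cursor=4
After op 4 (end): buf='HJGE' cursor=4
After op 5 (select(1,4) replace("CI")): buf='HCI' cursor=3
After op 6 (backspace): buf='HC' cursor=2
After op 7 (home): buf='HC' cursor=0
After op 8 (right): buf='HC' cursor=1
After op 9 (end): buf='HC' cursor=2
After op 10 (end): buf='HC' cursor=2
After op 11 (backspace): buf='H' cursor=1
After op 12 (home): buf='H' cursor=0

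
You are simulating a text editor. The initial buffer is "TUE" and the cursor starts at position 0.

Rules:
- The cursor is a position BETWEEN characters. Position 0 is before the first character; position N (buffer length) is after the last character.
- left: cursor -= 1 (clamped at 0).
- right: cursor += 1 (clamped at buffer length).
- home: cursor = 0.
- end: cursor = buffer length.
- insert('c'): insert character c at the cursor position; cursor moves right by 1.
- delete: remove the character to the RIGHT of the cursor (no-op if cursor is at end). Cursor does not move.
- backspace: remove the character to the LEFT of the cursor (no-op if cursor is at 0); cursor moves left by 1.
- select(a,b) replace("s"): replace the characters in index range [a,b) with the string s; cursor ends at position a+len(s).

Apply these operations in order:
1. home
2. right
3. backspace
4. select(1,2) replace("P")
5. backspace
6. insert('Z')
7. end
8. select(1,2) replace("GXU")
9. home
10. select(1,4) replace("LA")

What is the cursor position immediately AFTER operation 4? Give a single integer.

After op 1 (home): buf='TUE' cursor=0
After op 2 (right): buf='TUE' cursor=1
After op 3 (backspace): buf='UE' cursor=0
After op 4 (select(1,2) replace("P")): buf='UP' cursor=2

Answer: 2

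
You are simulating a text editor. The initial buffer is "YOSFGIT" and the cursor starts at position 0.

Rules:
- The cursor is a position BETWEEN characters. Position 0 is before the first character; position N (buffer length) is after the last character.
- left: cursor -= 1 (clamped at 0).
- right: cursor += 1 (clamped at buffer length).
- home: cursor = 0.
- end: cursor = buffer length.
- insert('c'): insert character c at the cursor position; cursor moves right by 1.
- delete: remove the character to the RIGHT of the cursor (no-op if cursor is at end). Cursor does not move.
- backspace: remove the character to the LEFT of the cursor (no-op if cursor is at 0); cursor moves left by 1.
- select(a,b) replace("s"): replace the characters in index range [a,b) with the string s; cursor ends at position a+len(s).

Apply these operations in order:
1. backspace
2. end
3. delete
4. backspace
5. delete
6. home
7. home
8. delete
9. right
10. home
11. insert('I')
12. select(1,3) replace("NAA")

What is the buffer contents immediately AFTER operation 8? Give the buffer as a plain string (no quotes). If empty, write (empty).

After op 1 (backspace): buf='YOSFGIT' cursor=0
After op 2 (end): buf='YOSFGIT' cursor=7
After op 3 (delete): buf='YOSFGIT' cursor=7
After op 4 (backspace): buf='YOSFGI' cursor=6
After op 5 (delete): buf='YOSFGI' cursor=6
After op 6 (home): buf='YOSFGI' cursor=0
After op 7 (home): buf='YOSFGI' cursor=0
After op 8 (delete): buf='OSFGI' cursor=0

Answer: OSFGI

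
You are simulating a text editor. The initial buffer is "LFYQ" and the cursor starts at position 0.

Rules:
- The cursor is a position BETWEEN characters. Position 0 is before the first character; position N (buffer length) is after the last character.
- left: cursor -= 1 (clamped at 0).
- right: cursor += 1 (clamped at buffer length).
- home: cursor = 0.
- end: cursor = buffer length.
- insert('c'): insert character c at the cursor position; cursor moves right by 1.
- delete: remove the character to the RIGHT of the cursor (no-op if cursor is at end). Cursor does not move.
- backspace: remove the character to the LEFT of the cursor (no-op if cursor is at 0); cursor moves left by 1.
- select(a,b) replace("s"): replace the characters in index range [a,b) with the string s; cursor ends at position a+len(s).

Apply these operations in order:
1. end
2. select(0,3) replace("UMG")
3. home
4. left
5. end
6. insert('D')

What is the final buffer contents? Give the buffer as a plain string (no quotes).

Answer: UMGQD

Derivation:
After op 1 (end): buf='LFYQ' cursor=4
After op 2 (select(0,3) replace("UMG")): buf='UMGQ' cursor=3
After op 3 (home): buf='UMGQ' cursor=0
After op 4 (left): buf='UMGQ' cursor=0
After op 5 (end): buf='UMGQ' cursor=4
After op 6 (insert('D')): buf='UMGQD' cursor=5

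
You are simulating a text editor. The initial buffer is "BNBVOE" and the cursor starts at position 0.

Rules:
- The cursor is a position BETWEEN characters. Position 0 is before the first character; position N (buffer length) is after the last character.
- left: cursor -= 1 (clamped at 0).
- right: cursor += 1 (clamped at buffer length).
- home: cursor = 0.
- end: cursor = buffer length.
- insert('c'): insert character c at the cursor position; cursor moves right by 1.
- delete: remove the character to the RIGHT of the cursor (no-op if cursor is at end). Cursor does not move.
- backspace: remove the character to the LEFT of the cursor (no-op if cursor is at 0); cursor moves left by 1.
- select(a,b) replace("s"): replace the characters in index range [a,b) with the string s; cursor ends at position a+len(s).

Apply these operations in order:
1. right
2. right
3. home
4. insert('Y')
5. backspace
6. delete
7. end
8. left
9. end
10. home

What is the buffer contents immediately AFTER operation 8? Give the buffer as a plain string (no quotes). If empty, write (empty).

After op 1 (right): buf='BNBVOE' cursor=1
After op 2 (right): buf='BNBVOE' cursor=2
After op 3 (home): buf='BNBVOE' cursor=0
After op 4 (insert('Y')): buf='YBNBVOE' cursor=1
After op 5 (backspace): buf='BNBVOE' cursor=0
After op 6 (delete): buf='NBVOE' cursor=0
After op 7 (end): buf='NBVOE' cursor=5
After op 8 (left): buf='NBVOE' cursor=4

Answer: NBVOE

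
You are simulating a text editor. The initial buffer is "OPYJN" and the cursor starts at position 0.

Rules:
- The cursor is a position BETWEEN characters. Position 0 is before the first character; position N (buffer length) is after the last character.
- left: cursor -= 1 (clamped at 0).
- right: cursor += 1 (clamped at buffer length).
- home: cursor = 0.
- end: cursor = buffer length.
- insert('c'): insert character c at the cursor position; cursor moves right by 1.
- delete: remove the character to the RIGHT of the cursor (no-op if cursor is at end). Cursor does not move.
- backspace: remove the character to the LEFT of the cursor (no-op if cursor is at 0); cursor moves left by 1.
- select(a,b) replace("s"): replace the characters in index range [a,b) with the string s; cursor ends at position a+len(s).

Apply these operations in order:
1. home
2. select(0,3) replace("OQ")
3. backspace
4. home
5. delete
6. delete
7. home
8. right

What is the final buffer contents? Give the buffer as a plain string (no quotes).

After op 1 (home): buf='OPYJN' cursor=0
After op 2 (select(0,3) replace("OQ")): buf='OQJN' cursor=2
After op 3 (backspace): buf='OJN' cursor=1
After op 4 (home): buf='OJN' cursor=0
After op 5 (delete): buf='JN' cursor=0
After op 6 (delete): buf='N' cursor=0
After op 7 (home): buf='N' cursor=0
After op 8 (right): buf='N' cursor=1

Answer: N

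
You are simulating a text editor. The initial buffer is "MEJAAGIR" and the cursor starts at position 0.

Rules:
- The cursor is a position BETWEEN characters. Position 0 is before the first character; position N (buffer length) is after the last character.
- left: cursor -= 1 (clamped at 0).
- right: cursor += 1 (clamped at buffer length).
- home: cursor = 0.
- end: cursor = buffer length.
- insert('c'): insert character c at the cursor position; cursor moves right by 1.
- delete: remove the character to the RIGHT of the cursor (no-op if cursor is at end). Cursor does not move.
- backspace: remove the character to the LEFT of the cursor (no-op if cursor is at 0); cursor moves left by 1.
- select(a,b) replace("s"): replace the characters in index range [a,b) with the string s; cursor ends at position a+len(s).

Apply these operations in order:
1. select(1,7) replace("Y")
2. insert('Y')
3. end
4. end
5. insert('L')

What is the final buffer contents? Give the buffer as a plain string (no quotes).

After op 1 (select(1,7) replace("Y")): buf='MYR' cursor=2
After op 2 (insert('Y')): buf='MYYR' cursor=3
After op 3 (end): buf='MYYR' cursor=4
After op 4 (end): buf='MYYR' cursor=4
After op 5 (insert('L')): buf='MYYRL' cursor=5

Answer: MYYRL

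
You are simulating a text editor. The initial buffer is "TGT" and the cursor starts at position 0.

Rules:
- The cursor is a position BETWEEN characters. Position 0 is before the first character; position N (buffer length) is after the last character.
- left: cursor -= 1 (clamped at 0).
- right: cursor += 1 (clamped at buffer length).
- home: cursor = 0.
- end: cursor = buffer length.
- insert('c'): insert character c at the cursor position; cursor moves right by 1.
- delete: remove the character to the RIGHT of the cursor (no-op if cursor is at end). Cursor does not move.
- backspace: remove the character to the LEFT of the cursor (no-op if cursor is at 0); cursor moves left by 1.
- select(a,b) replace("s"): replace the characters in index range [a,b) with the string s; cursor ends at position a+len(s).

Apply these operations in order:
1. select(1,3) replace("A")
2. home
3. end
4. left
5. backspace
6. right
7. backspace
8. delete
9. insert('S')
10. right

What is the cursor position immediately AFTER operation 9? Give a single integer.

Answer: 1

Derivation:
After op 1 (select(1,3) replace("A")): buf='TA' cursor=2
After op 2 (home): buf='TA' cursor=0
After op 3 (end): buf='TA' cursor=2
After op 4 (left): buf='TA' cursor=1
After op 5 (backspace): buf='A' cursor=0
After op 6 (right): buf='A' cursor=1
After op 7 (backspace): buf='(empty)' cursor=0
After op 8 (delete): buf='(empty)' cursor=0
After op 9 (insert('S')): buf='S' cursor=1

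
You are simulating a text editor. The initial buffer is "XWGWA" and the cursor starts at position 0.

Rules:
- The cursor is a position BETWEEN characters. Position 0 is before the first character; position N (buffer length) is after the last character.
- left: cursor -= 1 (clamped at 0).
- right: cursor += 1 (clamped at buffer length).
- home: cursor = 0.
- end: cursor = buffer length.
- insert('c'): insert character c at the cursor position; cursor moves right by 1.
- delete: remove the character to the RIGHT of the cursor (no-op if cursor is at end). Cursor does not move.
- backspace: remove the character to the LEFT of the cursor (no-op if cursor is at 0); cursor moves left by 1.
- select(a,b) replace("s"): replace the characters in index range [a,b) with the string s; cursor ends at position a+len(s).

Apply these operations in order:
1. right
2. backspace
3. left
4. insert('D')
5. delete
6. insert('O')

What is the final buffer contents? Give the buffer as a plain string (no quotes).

Answer: DOGWA

Derivation:
After op 1 (right): buf='XWGWA' cursor=1
After op 2 (backspace): buf='WGWA' cursor=0
After op 3 (left): buf='WGWA' cursor=0
After op 4 (insert('D')): buf='DWGWA' cursor=1
After op 5 (delete): buf='DGWA' cursor=1
After op 6 (insert('O')): buf='DOGWA' cursor=2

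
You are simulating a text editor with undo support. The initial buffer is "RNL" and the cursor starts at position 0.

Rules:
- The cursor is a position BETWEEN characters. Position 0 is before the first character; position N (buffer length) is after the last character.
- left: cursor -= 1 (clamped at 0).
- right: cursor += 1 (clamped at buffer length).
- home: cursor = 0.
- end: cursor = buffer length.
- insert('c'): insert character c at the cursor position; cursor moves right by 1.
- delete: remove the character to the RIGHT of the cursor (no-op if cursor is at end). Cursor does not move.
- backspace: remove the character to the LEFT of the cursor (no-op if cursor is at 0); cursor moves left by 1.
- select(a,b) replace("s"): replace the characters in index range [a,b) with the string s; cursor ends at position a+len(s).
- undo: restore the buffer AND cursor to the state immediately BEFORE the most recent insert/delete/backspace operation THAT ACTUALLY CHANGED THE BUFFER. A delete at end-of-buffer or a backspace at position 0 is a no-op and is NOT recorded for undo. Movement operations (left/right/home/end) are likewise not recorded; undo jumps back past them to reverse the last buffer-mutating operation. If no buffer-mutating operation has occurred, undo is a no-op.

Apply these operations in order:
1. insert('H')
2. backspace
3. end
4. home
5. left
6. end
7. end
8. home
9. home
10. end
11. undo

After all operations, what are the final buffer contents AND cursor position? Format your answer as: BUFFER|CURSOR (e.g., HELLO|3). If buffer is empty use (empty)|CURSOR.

Answer: HRNL|1

Derivation:
After op 1 (insert('H')): buf='HRNL' cursor=1
After op 2 (backspace): buf='RNL' cursor=0
After op 3 (end): buf='RNL' cursor=3
After op 4 (home): buf='RNL' cursor=0
After op 5 (left): buf='RNL' cursor=0
After op 6 (end): buf='RNL' cursor=3
After op 7 (end): buf='RNL' cursor=3
After op 8 (home): buf='RNL' cursor=0
After op 9 (home): buf='RNL' cursor=0
After op 10 (end): buf='RNL' cursor=3
After op 11 (undo): buf='HRNL' cursor=1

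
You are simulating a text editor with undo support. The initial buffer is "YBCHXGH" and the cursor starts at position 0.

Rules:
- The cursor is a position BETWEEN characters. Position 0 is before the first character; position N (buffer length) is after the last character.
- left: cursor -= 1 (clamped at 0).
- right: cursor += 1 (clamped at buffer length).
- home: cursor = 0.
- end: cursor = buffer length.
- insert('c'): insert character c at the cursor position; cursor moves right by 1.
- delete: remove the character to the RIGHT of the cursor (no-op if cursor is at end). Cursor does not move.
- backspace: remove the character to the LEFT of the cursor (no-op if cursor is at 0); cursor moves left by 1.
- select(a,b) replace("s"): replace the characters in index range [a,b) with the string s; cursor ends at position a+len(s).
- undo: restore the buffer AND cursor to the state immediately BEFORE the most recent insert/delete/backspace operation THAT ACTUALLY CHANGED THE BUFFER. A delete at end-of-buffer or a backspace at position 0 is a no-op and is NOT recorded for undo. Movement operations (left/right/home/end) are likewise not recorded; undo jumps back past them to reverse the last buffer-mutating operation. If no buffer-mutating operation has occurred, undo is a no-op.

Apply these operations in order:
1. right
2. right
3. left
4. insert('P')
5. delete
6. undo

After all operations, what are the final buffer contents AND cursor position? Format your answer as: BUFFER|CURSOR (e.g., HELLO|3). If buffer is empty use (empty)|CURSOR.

Answer: YPBCHXGH|2

Derivation:
After op 1 (right): buf='YBCHXGH' cursor=1
After op 2 (right): buf='YBCHXGH' cursor=2
After op 3 (left): buf='YBCHXGH' cursor=1
After op 4 (insert('P')): buf='YPBCHXGH' cursor=2
After op 5 (delete): buf='YPCHXGH' cursor=2
After op 6 (undo): buf='YPBCHXGH' cursor=2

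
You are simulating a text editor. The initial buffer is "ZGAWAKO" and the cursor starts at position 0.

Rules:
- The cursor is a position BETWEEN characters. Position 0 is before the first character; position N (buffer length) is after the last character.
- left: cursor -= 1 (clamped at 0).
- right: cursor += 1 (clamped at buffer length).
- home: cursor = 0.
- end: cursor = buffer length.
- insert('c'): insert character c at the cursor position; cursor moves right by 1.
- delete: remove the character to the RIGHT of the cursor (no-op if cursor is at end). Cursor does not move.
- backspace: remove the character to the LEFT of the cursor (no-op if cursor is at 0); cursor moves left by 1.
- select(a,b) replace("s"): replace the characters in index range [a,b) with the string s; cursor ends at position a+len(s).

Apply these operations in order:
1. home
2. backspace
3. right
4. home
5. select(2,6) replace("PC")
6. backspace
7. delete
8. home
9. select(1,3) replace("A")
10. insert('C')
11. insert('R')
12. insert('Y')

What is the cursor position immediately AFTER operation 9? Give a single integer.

After op 1 (home): buf='ZGAWAKO' cursor=0
After op 2 (backspace): buf='ZGAWAKO' cursor=0
After op 3 (right): buf='ZGAWAKO' cursor=1
After op 4 (home): buf='ZGAWAKO' cursor=0
After op 5 (select(2,6) replace("PC")): buf='ZGPCO' cursor=4
After op 6 (backspace): buf='ZGPO' cursor=3
After op 7 (delete): buf='ZGP' cursor=3
After op 8 (home): buf='ZGP' cursor=0
After op 9 (select(1,3) replace("A")): buf='ZA' cursor=2

Answer: 2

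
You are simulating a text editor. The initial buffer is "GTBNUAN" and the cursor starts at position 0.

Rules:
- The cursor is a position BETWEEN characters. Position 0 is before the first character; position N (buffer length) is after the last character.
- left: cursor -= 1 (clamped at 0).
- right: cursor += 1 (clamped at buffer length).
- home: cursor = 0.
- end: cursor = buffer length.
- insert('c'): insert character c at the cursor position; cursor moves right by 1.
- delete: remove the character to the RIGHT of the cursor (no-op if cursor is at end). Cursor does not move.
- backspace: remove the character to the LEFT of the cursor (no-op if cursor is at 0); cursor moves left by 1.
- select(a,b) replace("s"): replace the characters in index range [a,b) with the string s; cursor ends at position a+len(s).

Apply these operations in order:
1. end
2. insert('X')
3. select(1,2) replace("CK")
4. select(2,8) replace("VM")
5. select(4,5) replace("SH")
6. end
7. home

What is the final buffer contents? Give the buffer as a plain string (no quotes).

After op 1 (end): buf='GTBNUAN' cursor=7
After op 2 (insert('X')): buf='GTBNUANX' cursor=8
After op 3 (select(1,2) replace("CK")): buf='GCKBNUANX' cursor=3
After op 4 (select(2,8) replace("VM")): buf='GCVMX' cursor=4
After op 5 (select(4,5) replace("SH")): buf='GCVMSH' cursor=6
After op 6 (end): buf='GCVMSH' cursor=6
After op 7 (home): buf='GCVMSH' cursor=0

Answer: GCVMSH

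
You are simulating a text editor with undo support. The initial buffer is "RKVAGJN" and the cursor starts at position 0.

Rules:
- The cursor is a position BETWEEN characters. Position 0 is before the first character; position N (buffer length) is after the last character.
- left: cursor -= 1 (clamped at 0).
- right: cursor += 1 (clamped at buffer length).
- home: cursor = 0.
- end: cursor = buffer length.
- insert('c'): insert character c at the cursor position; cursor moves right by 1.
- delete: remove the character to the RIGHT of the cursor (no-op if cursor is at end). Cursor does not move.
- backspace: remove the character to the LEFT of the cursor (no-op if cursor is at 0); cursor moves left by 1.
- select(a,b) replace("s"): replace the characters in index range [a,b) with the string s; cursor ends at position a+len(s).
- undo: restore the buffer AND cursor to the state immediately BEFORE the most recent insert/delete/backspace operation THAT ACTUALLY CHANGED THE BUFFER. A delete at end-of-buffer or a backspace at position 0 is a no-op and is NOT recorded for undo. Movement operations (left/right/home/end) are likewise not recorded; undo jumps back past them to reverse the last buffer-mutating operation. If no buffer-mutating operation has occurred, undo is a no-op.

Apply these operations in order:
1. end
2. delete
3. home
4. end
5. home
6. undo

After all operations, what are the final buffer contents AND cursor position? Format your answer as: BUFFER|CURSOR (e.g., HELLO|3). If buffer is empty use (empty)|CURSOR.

After op 1 (end): buf='RKVAGJN' cursor=7
After op 2 (delete): buf='RKVAGJN' cursor=7
After op 3 (home): buf='RKVAGJN' cursor=0
After op 4 (end): buf='RKVAGJN' cursor=7
After op 5 (home): buf='RKVAGJN' cursor=0
After op 6 (undo): buf='RKVAGJN' cursor=0

Answer: RKVAGJN|0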